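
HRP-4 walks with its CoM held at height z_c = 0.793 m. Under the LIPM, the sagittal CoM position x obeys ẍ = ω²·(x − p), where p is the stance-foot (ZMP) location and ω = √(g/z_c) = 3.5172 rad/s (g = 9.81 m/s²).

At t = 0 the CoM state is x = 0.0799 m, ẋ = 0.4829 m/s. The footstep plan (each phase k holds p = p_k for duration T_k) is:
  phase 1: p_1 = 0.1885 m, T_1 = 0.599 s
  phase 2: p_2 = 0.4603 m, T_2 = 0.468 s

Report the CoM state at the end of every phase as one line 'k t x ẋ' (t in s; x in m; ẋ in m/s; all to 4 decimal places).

1 0.5990 0.2915 0.4675
2 1.0670 0.3382 -0.2248

phase 1: p=0.1885, T=0.599, ωT=2.106803, cosh=4.171769, sinh=4.050143; start (x,ẋ)=(0.079900, 0.482900) → end (x,ẋ)=(0.291517, 0.467523)
phase 2: p=0.4603, T=0.468, ωT=1.646050, cosh=2.689630, sinh=2.496820; start (x,ẋ)=(0.291517, 0.467523) → end (x,ẋ)=(0.338226, -0.224757)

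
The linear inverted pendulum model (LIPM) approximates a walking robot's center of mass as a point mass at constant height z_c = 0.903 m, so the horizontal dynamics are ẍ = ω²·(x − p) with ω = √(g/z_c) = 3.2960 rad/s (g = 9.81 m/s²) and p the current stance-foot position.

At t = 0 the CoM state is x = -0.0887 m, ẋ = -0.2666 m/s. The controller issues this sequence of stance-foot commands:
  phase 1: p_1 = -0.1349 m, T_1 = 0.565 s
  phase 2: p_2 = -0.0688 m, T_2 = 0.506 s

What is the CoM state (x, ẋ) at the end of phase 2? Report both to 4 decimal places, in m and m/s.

phase 1: p=-0.1349, T=0.565, ωT=1.862240, cosh=3.296733, sinh=3.141409; start (x,ẋ)=(-0.088700, -0.266600) → end (x,ẋ)=(-0.236687, -0.400550)
phase 2: p=-0.0688, T=0.506, ωT=1.667776, cosh=2.744516, sinh=2.555850; start (x,ẋ)=(-0.236687, -0.400550) → end (x,ẋ)=(-0.840171, -2.513608)

x = -0.8402, ẋ = -2.5136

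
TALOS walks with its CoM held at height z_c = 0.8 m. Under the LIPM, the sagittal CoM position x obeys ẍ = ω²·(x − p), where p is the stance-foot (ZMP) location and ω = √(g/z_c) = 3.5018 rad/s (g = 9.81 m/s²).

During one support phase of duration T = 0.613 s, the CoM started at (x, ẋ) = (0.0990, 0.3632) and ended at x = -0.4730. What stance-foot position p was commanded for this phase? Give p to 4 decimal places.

ωT = 3.5018·0.613 = 2.146603; cosh(ωT) = 4.336315, sinh(ωT) = 4.219434
x(T) = p + (x₀−p)·cosh(ωT) + (ẋ₀/ω)·sinh(ωT) ⇒ p·(1 − cosh) = x(T) − x₀·cosh − (ẋ₀/ω)·sinh
numerator   = -0.4730 − (0.0990)·4.336315 − (0.3632/3.5018)·4.219434 = -1.339927
denominator = 1 − 4.336315 = -3.336315
p = -1.339927 / -3.336315 = 0.4016

p = 0.4016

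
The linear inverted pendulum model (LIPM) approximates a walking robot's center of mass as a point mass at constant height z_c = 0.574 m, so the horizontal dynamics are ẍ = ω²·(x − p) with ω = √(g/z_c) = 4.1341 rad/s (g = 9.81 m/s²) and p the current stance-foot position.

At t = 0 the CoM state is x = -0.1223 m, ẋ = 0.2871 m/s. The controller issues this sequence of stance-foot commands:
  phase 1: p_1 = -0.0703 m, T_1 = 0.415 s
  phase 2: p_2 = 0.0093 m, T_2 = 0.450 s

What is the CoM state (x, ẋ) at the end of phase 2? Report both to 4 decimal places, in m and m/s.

phase 1: p=-0.0703, T=0.415, ωT=1.715651, cosh=2.870072, sinh=2.690225; start (x,ẋ)=(-0.122300, 0.287100) → end (x,ẋ)=(-0.032716, 0.245671)
phase 2: p=0.0093, T=0.450, ωT=1.860345, cosh=3.290786, sinh=3.135167; start (x,ẋ)=(-0.032716, 0.245671) → end (x,ẋ)=(0.057343, 0.263876)

x = 0.0573, ẋ = 0.2639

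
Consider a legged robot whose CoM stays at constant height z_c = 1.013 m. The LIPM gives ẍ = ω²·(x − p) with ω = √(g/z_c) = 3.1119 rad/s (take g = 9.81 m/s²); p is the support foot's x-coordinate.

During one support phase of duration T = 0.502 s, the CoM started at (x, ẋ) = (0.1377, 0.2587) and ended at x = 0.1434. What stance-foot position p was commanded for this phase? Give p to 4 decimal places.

ωT = 3.1119·0.502 = 1.562174; cosh(ωT) = 2.489428, sinh(ωT) = 2.279749
x(T) = p + (x₀−p)·cosh(ωT) + (ẋ₀/ω)·sinh(ωT) ⇒ p·(1 − cosh) = x(T) − x₀·cosh − (ẋ₀/ω)·sinh
numerator   = 0.1434 − (0.1377)·2.489428 − (0.2587/3.1119)·2.279749 = -0.388915
denominator = 1 − 2.489428 = -1.489428
p = -0.388915 / -1.489428 = 0.2611

p = 0.2611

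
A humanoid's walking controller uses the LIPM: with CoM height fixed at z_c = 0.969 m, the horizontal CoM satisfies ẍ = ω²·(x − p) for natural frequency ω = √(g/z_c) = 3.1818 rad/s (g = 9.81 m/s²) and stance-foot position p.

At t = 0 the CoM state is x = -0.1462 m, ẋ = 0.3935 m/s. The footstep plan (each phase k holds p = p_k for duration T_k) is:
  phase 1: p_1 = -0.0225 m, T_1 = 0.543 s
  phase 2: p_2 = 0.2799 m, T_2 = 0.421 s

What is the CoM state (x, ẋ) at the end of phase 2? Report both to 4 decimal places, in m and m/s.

phase 1: p=-0.0225, T=0.543, ωT=1.727717, cosh=2.902741, sinh=2.725052; start (x,ẋ)=(-0.146200, 0.393500) → end (x,ẋ)=(-0.044556, 0.069679)
phase 2: p=0.2799, T=0.421, ωT=1.339538, cosh=2.039623, sinh=1.777656; start (x,ẋ)=(-0.044556, 0.069679) → end (x,ẋ)=(-0.342939, -1.693052)

x = -0.3429, ẋ = -1.6931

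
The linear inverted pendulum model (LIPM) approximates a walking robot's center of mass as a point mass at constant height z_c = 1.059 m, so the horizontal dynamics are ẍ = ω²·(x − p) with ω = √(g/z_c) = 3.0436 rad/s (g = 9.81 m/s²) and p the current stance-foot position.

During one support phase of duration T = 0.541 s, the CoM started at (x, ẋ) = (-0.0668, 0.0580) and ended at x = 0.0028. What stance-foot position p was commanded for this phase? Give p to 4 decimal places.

p = -0.0798

ωT = 3.0436·0.541 = 1.646588; cosh(ωT) = 2.690974, sinh(ωT) = 2.498268
x(T) = p + (x₀−p)·cosh(ωT) + (ẋ₀/ω)·sinh(ωT) ⇒ p·(1 − cosh) = x(T) − x₀·cosh − (ẋ₀/ω)·sinh
numerator   = 0.0028 − (-0.0668)·2.690974 − (0.0580/3.0436)·2.498268 = 0.134949
denominator = 1 − 2.690974 = -1.690974
p = 0.134949 / -1.690974 = -0.0798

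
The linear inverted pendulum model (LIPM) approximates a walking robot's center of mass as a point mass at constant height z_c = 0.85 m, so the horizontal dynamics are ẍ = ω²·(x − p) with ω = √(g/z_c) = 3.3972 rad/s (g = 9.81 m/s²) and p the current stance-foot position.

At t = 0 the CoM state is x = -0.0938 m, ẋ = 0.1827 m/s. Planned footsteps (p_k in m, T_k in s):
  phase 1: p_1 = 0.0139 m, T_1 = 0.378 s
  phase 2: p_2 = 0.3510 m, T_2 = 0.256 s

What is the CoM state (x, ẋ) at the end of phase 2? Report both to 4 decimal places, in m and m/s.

phase 1: p=0.0139, T=0.378, ωT=1.284142, cosh=1.944227, sinh=1.667339; start (x,ẋ)=(-0.093800, 0.182700) → end (x,ẋ)=(-0.105824, -0.254833)
phase 2: p=0.3510, T=0.256, ωT=0.869683, cosh=1.402620, sinh=0.983535; start (x,ẋ)=(-0.105824, -0.254833) → end (x,ẋ)=(-0.363529, -1.883806)

x = -0.3635, ẋ = -1.8838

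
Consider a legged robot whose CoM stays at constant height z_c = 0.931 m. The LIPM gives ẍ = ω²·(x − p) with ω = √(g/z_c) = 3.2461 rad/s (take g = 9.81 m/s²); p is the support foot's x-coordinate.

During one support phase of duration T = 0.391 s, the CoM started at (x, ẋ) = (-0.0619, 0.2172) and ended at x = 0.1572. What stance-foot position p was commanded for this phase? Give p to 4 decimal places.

p = -0.1809

ωT = 3.2461·0.391 = 1.269225; cosh(ωT) = 1.919572, sinh(ωT) = 1.638523
x(T) = p + (x₀−p)·cosh(ωT) + (ẋ₀/ω)·sinh(ωT) ⇒ p·(1 − cosh) = x(T) − x₀·cosh − (ẋ₀/ω)·sinh
numerator   = 0.1572 − (-0.0619)·1.919572 − (0.2172/3.2461)·1.638523 = 0.166386
denominator = 1 − 1.919572 = -0.919572
p = 0.166386 / -0.919572 = -0.1809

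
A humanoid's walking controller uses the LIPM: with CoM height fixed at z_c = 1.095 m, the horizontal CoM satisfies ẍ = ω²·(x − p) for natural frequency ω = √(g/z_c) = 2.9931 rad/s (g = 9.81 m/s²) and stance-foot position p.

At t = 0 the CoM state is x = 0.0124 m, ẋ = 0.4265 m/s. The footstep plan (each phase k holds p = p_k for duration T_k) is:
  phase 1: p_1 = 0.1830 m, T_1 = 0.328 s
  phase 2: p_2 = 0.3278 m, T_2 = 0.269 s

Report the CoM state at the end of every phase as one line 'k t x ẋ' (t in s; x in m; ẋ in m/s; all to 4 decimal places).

1 0.3280 0.0868 0.0633
2 0.5970 0.0234 -0.5606

phase 1: p=0.1830, T=0.328, ωT=0.981737, cosh=1.521874, sinh=1.147214; start (x,ẋ)=(0.012400, 0.426500) → end (x,ẋ)=(0.086840, 0.063285)
phase 2: p=0.3278, T=0.269, ωT=0.805144, cosh=1.342021, sinh=0.894997; start (x,ẋ)=(0.086840, 0.063285) → end (x,ẋ)=(0.023350, -0.560557)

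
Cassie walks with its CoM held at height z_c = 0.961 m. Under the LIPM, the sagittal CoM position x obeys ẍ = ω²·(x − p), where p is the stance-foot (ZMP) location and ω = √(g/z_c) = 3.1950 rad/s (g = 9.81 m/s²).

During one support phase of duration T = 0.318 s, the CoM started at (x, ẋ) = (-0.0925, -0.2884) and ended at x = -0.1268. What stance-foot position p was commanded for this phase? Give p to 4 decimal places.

ωT = 3.1950·0.318 = 1.016010; cosh(ωT) = 1.562094, sinh(ωT) = 1.200058
x(T) = p + (x₀−p)·cosh(ωT) + (ẋ₀/ω)·sinh(ωT) ⇒ p·(1 − cosh) = x(T) − x₀·cosh − (ẋ₀/ω)·sinh
numerator   = -0.1268 − (-0.0925)·1.562094 − (-0.2884/3.1950)·1.200058 = 0.126018
denominator = 1 − 1.562094 = -0.562094
p = 0.126018 / -0.562094 = -0.2242

p = -0.2242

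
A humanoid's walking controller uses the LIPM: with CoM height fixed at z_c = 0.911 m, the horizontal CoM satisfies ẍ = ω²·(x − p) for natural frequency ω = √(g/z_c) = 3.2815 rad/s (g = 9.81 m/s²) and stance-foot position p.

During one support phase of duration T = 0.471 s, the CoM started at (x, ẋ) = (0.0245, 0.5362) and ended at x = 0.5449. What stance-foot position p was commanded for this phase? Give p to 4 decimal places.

ωT = 3.2815·0.471 = 1.545586; cosh(ωT) = 2.451954, sinh(ωT) = 2.238768
x(T) = p + (x₀−p)·cosh(ωT) + (ẋ₀/ω)·sinh(ωT) ⇒ p·(1 − cosh) = x(T) − x₀·cosh − (ẋ₀/ω)·sinh
numerator   = 0.5449 − (0.0245)·2.451954 − (0.5362/3.2815)·2.238768 = 0.119011
denominator = 1 − 2.451954 = -1.451954
p = 0.119011 / -1.451954 = -0.0820

p = -0.0820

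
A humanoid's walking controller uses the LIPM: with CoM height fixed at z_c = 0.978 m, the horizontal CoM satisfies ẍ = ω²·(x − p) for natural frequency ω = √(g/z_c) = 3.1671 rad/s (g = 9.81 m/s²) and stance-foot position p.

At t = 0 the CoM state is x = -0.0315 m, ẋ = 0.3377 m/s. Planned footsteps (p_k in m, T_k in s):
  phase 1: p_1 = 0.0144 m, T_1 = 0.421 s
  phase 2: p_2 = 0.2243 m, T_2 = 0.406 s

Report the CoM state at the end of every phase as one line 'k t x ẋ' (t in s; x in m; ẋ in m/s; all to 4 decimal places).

1 0.4210 0.1095 0.4285
2 0.8270 0.2268 0.2268

phase 1: p=0.0144, T=0.421, ωT=1.333349, cosh=2.028660, sinh=1.765067; start (x,ẋ)=(-0.031500, 0.337700) → end (x,ẋ)=(0.109489, 0.428491)
phase 2: p=0.2243, T=0.406, ωT=1.285843, cosh=1.947066, sinh=1.670649; start (x,ẋ)=(0.109489, 0.428491) → end (x,ẋ)=(0.226785, 0.226824)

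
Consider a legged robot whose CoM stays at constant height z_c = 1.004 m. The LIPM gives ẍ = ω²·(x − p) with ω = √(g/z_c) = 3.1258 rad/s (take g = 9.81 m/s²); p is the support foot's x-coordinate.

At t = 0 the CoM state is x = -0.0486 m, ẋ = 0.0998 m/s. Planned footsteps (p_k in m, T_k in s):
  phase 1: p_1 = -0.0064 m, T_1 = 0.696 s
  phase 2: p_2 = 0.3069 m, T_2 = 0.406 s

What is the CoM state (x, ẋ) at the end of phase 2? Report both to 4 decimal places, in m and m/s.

phase 1: p=-0.0064, T=0.696, ωT=2.175557, cosh=4.460316, sinh=4.346771; start (x,ẋ)=(-0.048600, 0.099800) → end (x,ẋ)=(-0.055842, -0.128238)
phase 2: p=0.3069, T=0.406, ωT=1.269075, cosh=1.919326, sinh=1.638234; start (x,ẋ)=(-0.055842, -0.128238) → end (x,ẋ)=(-0.456530, -2.103658)

x = -0.4565, ẋ = -2.1037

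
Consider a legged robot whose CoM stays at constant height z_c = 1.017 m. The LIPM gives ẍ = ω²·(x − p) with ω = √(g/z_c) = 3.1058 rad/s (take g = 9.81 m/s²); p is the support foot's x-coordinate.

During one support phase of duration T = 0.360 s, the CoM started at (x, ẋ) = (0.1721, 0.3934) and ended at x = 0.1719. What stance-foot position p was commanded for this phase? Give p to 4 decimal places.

p = 0.4221

ωT = 3.1058·0.360 = 1.118088; cosh(ωT) = 1.692952, sinh(ωT) = 1.366048
x(T) = p + (x₀−p)·cosh(ωT) + (ẋ₀/ω)·sinh(ωT) ⇒ p·(1 − cosh) = x(T) − x₀·cosh − (ẋ₀/ω)·sinh
numerator   = 0.1719 − (0.1721)·1.692952 − (0.3934/3.1058)·1.366048 = -0.292489
denominator = 1 − 1.692952 = -0.692952
p = -0.292489 / -0.692952 = 0.4221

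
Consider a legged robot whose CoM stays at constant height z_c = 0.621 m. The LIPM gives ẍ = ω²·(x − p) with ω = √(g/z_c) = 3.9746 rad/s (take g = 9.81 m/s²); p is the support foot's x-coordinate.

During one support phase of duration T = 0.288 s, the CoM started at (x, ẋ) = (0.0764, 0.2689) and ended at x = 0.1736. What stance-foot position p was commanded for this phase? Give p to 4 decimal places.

p = 0.0741

ωT = 3.9746·0.288 = 1.144685; cosh(ωT) = 1.729888, sinh(ωT) = 1.411563
x(T) = p + (x₀−p)·cosh(ωT) + (ẋ₀/ω)·sinh(ωT) ⇒ p·(1 − cosh) = x(T) − x₀·cosh − (ẋ₀/ω)·sinh
numerator   = 0.1736 − (0.0764)·1.729888 − (0.2689/3.9746)·1.411563 = -0.054062
denominator = 1 − 1.729888 = -0.729888
p = -0.054062 / -0.729888 = 0.0741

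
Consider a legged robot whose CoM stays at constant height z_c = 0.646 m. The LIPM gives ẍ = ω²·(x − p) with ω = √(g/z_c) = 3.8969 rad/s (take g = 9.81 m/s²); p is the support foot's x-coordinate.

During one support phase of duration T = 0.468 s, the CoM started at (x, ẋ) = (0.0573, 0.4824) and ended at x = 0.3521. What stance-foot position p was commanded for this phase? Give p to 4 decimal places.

p = 0.0934

ωT = 3.8969·0.468 = 1.823749; cosh(ωT) = 3.178230, sinh(ωT) = 3.016811
x(T) = p + (x₀−p)·cosh(ωT) + (ẋ₀/ω)·sinh(ωT) ⇒ p·(1 − cosh) = x(T) − x₀·cosh − (ẋ₀/ω)·sinh
numerator   = 0.3521 − (0.0573)·3.178230 − (0.4824/3.8969)·3.016811 = -0.203466
denominator = 1 − 3.178230 = -2.178230
p = -0.203466 / -2.178230 = 0.0934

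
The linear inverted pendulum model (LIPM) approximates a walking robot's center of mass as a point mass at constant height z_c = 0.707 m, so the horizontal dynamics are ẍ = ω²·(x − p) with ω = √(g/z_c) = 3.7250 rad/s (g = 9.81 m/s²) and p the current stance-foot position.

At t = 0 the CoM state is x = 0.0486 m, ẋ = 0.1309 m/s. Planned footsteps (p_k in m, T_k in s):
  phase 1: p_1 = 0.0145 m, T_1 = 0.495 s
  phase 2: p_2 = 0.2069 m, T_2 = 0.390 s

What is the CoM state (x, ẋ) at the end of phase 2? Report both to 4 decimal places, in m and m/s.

phase 1: p=0.0145, T=0.495, ωT=1.843875, cosh=3.239594, sinh=3.081391; start (x,ẋ)=(0.048600, 0.130900) → end (x,ẋ)=(0.233253, 0.815469)
phase 2: p=0.2069, T=0.390, ωT=1.452750, cosh=2.254390, sinh=2.020464; start (x,ẋ)=(0.233253, 0.815469) → end (x,ẋ)=(0.708626, 2.036724)

x = 0.7086, ẋ = 2.0367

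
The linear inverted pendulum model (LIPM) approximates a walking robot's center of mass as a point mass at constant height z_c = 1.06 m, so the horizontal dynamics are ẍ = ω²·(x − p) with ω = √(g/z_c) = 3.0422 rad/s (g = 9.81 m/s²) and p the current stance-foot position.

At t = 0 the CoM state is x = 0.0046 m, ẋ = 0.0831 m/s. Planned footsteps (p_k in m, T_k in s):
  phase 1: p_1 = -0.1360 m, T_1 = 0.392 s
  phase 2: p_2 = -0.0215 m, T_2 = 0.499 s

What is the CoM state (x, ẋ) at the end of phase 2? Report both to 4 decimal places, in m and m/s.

x = 0.9711, ẋ = 3.0730

phase 1: p=-0.1360, T=0.392, ωT=1.192542, cosh=1.799449, sinh=1.496000; start (x,ẋ)=(0.004600, 0.083100) → end (x,ẋ)=(0.157867, 0.789423)
phase 2: p=-0.0215, T=0.499, ωT=1.518058, cosh=2.391245, sinh=2.172108; start (x,ẋ)=(0.157867, 0.789423) → end (x,ẋ)=(0.971053, 3.072959)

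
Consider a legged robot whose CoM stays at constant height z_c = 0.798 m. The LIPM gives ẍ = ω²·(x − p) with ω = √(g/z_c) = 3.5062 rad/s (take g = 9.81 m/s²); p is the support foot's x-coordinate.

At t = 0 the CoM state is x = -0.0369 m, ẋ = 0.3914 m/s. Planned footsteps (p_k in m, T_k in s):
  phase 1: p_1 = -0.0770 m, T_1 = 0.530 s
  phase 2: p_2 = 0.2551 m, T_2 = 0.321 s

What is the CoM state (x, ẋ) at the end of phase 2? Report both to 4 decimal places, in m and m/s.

phase 1: p=-0.0770, T=0.530, ωT=1.858286, cosh=3.284338, sinh=3.128398; start (x,ẋ)=(-0.036900, 0.391400) → end (x,ẋ)=(0.403928, 1.725338)
phase 2: p=0.2551, T=0.321, ωT=1.125490, cosh=1.703110, sinh=1.378617; start (x,ẋ)=(0.403928, 1.725338) → end (x,ẋ)=(1.186963, 3.657830)

x = 1.1870, ẋ = 3.6578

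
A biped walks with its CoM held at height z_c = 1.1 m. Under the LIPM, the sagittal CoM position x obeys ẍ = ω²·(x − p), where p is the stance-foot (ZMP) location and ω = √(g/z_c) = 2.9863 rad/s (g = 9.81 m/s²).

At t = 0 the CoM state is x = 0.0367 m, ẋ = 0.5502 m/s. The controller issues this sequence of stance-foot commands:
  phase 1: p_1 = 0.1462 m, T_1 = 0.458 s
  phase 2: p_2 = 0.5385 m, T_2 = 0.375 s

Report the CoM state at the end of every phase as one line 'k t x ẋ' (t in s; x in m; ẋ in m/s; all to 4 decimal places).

1 0.4580 0.2555 0.5499
2 0.8330 0.3108 -0.2246

phase 1: p=0.1462, T=0.458, ωT=1.367725, cosh=2.090548, sinh=1.835862; start (x,ẋ)=(0.036700, 0.550200) → end (x,ẋ)=(0.255527, 0.549893)
phase 2: p=0.5385, T=0.375, ωT=1.119862, cosh=1.695379, sinh=1.369054; start (x,ẋ)=(0.255527, 0.549893) → end (x,ẋ)=(0.310849, -0.224633)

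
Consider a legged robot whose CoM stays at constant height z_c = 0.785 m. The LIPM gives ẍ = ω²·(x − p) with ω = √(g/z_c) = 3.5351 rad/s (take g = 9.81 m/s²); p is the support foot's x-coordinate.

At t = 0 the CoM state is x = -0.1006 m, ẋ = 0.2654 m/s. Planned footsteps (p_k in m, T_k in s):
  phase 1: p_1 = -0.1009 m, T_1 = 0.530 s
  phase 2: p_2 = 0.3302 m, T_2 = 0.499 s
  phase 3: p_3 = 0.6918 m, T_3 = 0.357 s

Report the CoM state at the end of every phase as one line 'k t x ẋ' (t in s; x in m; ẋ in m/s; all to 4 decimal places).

phase 1: p=-0.1009, T=0.530, ωT=1.873603, cosh=3.332643, sinh=3.179073; start (x,ẋ)=(-0.100600, 0.265400) → end (x,ẋ)=(0.138771, 0.887855)
phase 2: p=0.3302, T=0.499, ωT=1.764015, cosh=3.003588, sinh=2.832233; start (x,ẋ)=(0.138771, 0.887855) → end (x,ẋ)=(0.466553, 0.750118)
phase 3: p=0.6918, T=0.357, ωT=1.262031, cosh=1.907833, sinh=1.624755; start (x,ẋ)=(0.466553, 0.750118) → end (x,ẋ)=(0.606825, 0.137354)

1 0.5300 0.1388 0.8879
2 1.0290 0.4666 0.7501
3 1.3860 0.6068 0.1374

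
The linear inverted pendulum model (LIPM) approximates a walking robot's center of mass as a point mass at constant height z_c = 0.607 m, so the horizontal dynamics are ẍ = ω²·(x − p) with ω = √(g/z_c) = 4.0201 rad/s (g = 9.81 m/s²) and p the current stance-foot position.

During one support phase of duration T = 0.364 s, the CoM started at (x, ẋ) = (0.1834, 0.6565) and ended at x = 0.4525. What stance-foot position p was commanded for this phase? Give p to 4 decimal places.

ωT = 4.0201·0.364 = 1.463316; cosh(ωT) = 2.275865, sinh(ωT) = 2.044398
x(T) = p + (x₀−p)·cosh(ωT) + (ẋ₀/ω)·sinh(ωT) ⇒ p·(1 − cosh) = x(T) − x₀·cosh − (ẋ₀/ω)·sinh
numerator   = 0.4525 − (0.1834)·2.275865 − (0.6565/4.0201)·2.044398 = -0.298753
denominator = 1 − 2.275865 = -1.275865
p = -0.298753 / -1.275865 = 0.2342

p = 0.2342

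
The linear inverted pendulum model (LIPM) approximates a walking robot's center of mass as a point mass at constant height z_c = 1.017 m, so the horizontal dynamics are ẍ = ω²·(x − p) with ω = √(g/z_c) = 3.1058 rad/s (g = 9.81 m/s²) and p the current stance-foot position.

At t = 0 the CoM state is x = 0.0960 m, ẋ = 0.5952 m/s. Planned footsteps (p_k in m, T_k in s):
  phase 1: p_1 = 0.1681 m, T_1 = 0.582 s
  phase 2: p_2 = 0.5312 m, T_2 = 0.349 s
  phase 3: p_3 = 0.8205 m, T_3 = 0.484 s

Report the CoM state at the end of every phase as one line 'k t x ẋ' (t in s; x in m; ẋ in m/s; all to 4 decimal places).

phase 1: p=0.1681, T=0.582, ωT=1.807576, cosh=3.129851, sinh=2.965800; start (x,ẋ)=(0.096000, 0.595200) → end (x,ẋ)=(0.510808, 1.198761)
phase 2: p=0.5312, T=0.349, ωT=1.083924, cosh=1.647262, sinh=1.308996; start (x,ẋ)=(0.510808, 1.198761) → end (x,ẋ)=(1.002849, 1.891770)
phase 3: p=0.8205, T=0.484, ωT=1.503207, cosh=2.359251, sinh=2.136835; start (x,ẋ)=(1.002849, 1.891770) → end (x,ẋ)=(2.552271, 5.673332)

1 0.5820 0.5108 1.1988
2 0.9310 1.0028 1.8918
3 1.4150 2.5523 5.6733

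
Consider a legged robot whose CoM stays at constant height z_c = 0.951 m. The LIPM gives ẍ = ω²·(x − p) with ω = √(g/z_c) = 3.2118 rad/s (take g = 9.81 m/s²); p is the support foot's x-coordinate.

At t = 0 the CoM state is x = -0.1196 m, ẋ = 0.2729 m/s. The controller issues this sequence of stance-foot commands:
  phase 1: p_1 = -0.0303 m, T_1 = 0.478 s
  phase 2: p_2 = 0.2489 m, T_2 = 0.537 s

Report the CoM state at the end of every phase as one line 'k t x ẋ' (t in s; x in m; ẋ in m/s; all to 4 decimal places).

phase 1: p=-0.0303, T=0.478, ωT=1.535240, cosh=2.428923, sinh=2.213519; start (x,ẋ)=(-0.119600, 0.272900) → end (x,ẋ)=(-0.059125, 0.027985)
phase 2: p=0.2489, T=0.537, ωT=1.724737, cosh=2.894631, sinh=2.716411; start (x,ẋ)=(-0.059125, 0.027985) → end (x,ẋ)=(-0.619049, -2.606376)

1 0.4780 -0.0591 0.0280
2 1.0150 -0.6190 -2.6064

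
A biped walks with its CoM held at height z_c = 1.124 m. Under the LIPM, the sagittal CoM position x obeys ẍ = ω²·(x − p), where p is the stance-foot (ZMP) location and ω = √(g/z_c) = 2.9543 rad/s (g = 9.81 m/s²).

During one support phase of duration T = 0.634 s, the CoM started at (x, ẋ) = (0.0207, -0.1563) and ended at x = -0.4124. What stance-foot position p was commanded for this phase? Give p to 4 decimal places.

ωT = 2.9543·0.634 = 1.873026; cosh(ωT) = 3.330809, sinh(ωT) = 3.177152
x(T) = p + (x₀−p)·cosh(ωT) + (ẋ₀/ω)·sinh(ωT) ⇒ p·(1 − cosh) = x(T) − x₀·cosh − (ẋ₀/ω)·sinh
numerator   = -0.4124 − (0.0207)·3.330809 − (-0.1563/2.9543)·3.177152 = -0.313258
denominator = 1 − 3.330809 = -2.330809
p = -0.313258 / -2.330809 = 0.1344

p = 0.1344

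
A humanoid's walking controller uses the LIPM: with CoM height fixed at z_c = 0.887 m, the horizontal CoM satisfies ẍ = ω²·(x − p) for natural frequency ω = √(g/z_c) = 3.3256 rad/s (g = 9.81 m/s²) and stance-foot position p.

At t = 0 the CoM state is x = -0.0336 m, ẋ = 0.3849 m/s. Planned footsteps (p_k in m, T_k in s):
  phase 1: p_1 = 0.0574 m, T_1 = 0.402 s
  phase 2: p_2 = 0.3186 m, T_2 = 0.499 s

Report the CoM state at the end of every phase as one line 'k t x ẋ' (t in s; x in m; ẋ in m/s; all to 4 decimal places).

1 0.4020 0.0773 0.2469
2 0.9010 -0.1504 -1.3600

phase 1: p=0.0574, T=0.402, ωT=1.336891, cosh=2.034925, sinh=1.772264; start (x,ẋ)=(-0.033600, 0.384900) → end (x,ẋ)=(0.077341, 0.246903)
phase 2: p=0.3186, T=0.499, ωT=1.659474, cosh=2.723393, sinh=2.533154; start (x,ẋ)=(0.077341, 0.246903) → end (x,ẋ)=(-0.150374, -1.360013)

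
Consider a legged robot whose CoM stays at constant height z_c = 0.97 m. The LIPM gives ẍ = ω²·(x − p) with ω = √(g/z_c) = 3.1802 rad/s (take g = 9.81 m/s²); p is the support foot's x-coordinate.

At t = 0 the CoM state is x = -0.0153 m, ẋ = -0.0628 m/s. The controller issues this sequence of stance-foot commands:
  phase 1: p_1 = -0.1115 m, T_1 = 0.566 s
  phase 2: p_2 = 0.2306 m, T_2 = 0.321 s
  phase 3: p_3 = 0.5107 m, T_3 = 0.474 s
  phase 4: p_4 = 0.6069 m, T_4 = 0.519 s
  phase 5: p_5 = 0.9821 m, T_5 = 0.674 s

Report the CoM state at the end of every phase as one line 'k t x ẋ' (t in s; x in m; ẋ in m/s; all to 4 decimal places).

phase 1: p=-0.1115, T=0.566, ωT=1.799993, cosh=3.107453, sinh=2.942153; start (x,ẋ)=(-0.015300, -0.062800) → end (x,ẋ)=(0.129338, 0.704960)
phase 2: p=0.2306, T=0.321, ωT=1.020844, cosh=1.567914, sinh=1.207623; start (x,ẋ)=(0.129338, 0.704960) → end (x,ẋ)=(0.339525, 0.716421)
phase 3: p=0.5107, T=0.474, ωT=1.507415, cosh=2.368263, sinh=2.146781; start (x,ẋ)=(0.339525, 0.716421) → end (x,ẋ)=(0.588931, 0.528031)
phase 4: p=0.6069, T=0.519, ωT=1.650524, cosh=2.700829, sinh=2.508879; start (x,ẋ)=(0.588931, 0.528031) → end (x,ẋ)=(0.974934, 1.282747)
phase 5: p=0.9821, T=0.674, ωT=2.143455, cosh=4.323051, sinh=4.205802; start (x,ẋ)=(0.974934, 1.282747) → end (x,ẋ)=(2.647550, 5.449537)

1 0.5660 0.1293 0.7050
2 0.8870 0.3395 0.7164
3 1.3610 0.5889 0.5280
4 1.8800 0.9749 1.2827
5 2.5540 2.6476 5.4495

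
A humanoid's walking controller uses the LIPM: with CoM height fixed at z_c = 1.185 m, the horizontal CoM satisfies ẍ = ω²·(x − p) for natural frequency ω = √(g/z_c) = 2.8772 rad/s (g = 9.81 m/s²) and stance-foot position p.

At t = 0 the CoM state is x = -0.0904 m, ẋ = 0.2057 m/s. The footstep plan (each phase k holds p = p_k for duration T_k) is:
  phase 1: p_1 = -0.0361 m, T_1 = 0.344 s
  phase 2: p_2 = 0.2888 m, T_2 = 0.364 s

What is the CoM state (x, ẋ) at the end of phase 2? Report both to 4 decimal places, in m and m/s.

phase 1: p=-0.0361, T=0.344, ωT=0.989757, cosh=1.531124, sinh=1.159456; start (x,ẋ)=(-0.090400, 0.205700) → end (x,ẋ)=(-0.036347, 0.133808)
phase 2: p=0.2888, T=0.364, ωT=1.047301, cosh=1.600416, sinh=1.249532; start (x,ẋ)=(-0.036347, 0.133808) → end (x,ẋ)=(-0.173459, -0.954805)

x = -0.1735, ẋ = -0.9548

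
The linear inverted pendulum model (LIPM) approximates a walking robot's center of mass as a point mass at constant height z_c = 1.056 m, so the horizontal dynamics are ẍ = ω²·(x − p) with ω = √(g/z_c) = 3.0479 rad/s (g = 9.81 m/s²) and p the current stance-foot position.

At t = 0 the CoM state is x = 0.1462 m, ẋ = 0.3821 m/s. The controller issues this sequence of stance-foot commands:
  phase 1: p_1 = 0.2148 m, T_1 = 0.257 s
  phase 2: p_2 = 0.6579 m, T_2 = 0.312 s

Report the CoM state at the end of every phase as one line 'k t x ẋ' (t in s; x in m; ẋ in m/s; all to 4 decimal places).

1 0.2570 0.2326 0.3244
2 0.5690 0.1426 -0.9446

phase 1: p=0.2148, T=0.257, ωT=0.783310, cosh=1.322798, sinh=0.865907; start (x,ẋ)=(0.146200, 0.382100) → end (x,ẋ)=(0.232611, 0.324392)
phase 2: p=0.6579, T=0.312, ωT=0.950945, cosh=1.487265, sinh=1.100889; start (x,ẋ)=(0.232611, 0.324392) → end (x,ẋ)=(0.142551, -0.944559)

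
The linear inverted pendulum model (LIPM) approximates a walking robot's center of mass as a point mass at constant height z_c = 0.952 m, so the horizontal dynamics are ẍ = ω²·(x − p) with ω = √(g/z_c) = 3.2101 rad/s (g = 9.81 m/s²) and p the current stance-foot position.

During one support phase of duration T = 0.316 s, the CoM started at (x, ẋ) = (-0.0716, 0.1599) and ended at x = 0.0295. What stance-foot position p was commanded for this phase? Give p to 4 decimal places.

p = -0.1456

ωT = 3.2101·0.316 = 1.014392; cosh(ωT) = 1.560154, sinh(ωT) = 1.197531
x(T) = p + (x₀−p)·cosh(ωT) + (ẋ₀/ω)·sinh(ωT) ⇒ p·(1 − cosh) = x(T) − x₀·cosh − (ẋ₀/ω)·sinh
numerator   = 0.0295 − (-0.0716)·1.560154 − (0.1599/3.2101)·1.197531 = 0.081556
denominator = 1 − 1.560154 = -0.560154
p = 0.081556 / -0.560154 = -0.1456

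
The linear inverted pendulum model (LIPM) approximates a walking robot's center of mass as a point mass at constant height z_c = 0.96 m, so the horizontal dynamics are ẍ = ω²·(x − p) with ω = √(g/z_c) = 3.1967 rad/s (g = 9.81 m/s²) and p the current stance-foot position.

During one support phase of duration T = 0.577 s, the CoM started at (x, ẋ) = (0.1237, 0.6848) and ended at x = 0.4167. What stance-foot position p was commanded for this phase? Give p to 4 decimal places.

ωT = 3.1967·0.577 = 1.844496; cosh(ωT) = 3.241508, sinh(ωT) = 3.083403
x(T) = p + (x₀−p)·cosh(ωT) + (ẋ₀/ω)·sinh(ωT) ⇒ p·(1 − cosh) = x(T) − x₀·cosh − (ẋ₀/ω)·sinh
numerator   = 0.4167 − (0.1237)·3.241508 − (0.6848/3.1967)·3.083403 = -0.644804
denominator = 1 − 3.241508 = -2.241508
p = -0.644804 / -2.241508 = 0.2877

p = 0.2877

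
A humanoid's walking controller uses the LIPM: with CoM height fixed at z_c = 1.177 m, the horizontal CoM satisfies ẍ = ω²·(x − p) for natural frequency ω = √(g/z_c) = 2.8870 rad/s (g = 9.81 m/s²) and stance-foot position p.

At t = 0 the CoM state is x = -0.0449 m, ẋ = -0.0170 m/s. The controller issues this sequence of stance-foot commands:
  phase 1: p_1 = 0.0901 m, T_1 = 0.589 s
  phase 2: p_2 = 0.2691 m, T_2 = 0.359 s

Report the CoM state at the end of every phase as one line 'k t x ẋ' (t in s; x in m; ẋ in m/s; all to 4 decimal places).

1 0.5890 -0.3075 -1.0797
2 0.9480 -1.1067 -3.7645

phase 1: p=0.0901, T=0.589, ωT=1.700443, cosh=2.829488, sinh=2.646885; start (x,ẋ)=(-0.044900, -0.017000) → end (x,ẋ)=(-0.307467, -1.079712)
phase 2: p=0.2691, T=0.359, ωT=1.036433, cosh=1.586930, sinh=1.232213; start (x,ẋ)=(-0.307467, -1.079712) → end (x,ẋ)=(-1.106708, -3.764505)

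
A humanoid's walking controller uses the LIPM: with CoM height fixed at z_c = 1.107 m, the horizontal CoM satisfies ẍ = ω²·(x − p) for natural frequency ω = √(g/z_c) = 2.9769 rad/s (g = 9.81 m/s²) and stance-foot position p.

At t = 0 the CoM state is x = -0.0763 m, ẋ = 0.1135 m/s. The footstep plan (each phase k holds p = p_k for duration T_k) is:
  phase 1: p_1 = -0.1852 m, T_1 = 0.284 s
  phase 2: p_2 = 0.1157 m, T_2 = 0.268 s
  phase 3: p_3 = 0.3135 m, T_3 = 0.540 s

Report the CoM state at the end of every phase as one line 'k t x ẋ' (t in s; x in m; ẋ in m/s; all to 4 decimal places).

phase 1: p=-0.1852, T=0.284, ωT=0.845440, cosh=1.379185, sinh=0.949816; start (x,ẋ)=(-0.076300, 0.113500) → end (x,ẋ)=(0.001207, 0.464453)
phase 2: p=0.1157, T=0.268, ωT=0.797809, cosh=1.335492, sinh=0.885178; start (x,ẋ)=(0.001207, 0.464453) → end (x,ẋ)=(0.100900, 0.318574)
phase 3: p=0.3135, T=0.540, ωT=1.607526, cosh=2.595416, sinh=2.395033; start (x,ẋ)=(0.100900, 0.318574) → end (x,ẋ)=(0.018020, -0.688958)

1 0.2840 0.0012 0.4645
2 0.5520 0.1009 0.3186
3 1.0920 0.0180 -0.6890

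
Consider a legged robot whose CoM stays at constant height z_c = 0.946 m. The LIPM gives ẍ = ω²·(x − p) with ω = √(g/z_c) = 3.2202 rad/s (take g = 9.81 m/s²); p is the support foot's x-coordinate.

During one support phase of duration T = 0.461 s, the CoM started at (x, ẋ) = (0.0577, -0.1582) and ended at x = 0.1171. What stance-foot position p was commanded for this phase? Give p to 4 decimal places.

ωT = 3.2202·0.461 = 1.484512; cosh(ωT) = 2.319713, sinh(ωT) = 2.093100
x(T) = p + (x₀−p)·cosh(ωT) + (ẋ₀/ω)·sinh(ωT) ⇒ p·(1 − cosh) = x(T) − x₀·cosh − (ẋ₀/ω)·sinh
numerator   = 0.1171 − (0.0577)·2.319713 − (-0.1582/3.2202)·2.093100 = 0.086081
denominator = 1 − 2.319713 = -1.319713
p = 0.086081 / -1.319713 = -0.0652

p = -0.0652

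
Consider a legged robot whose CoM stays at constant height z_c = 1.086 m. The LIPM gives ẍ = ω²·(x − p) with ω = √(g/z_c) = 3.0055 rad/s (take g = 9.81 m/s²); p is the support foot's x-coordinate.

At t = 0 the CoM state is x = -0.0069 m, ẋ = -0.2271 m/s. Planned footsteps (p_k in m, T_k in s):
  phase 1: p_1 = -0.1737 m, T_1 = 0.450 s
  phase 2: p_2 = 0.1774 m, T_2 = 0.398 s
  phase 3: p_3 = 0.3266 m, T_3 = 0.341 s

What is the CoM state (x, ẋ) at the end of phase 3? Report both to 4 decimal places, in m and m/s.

phase 1: p=-0.1737, T=0.450, ωT=1.352475, cosh=2.062792, sinh=1.804193; start (x,ẋ)=(-0.006900, -0.227100) → end (x,ẋ)=(0.034046, 0.436013)
phase 2: p=0.1774, T=0.398, ωT=1.196189, cosh=1.804916, sinh=1.502572; start (x,ẋ)=(0.034046, 0.436013) → end (x,ẋ)=(0.136639, 0.139584)
phase 3: p=0.3266, T=0.341, ωT=1.024876, cosh=1.572795, sinh=1.213954; start (x,ẋ)=(0.136639, 0.139584) → end (x,ẋ)=(0.084210, -0.473542)

x = 0.0842, ẋ = -0.4735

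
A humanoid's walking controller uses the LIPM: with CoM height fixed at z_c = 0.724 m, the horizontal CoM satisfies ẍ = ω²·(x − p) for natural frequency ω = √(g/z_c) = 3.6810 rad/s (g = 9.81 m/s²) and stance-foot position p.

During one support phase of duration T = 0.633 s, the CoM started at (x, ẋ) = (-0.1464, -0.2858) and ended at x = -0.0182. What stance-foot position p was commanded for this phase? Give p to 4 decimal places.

ωT = 3.6810·0.633 = 2.330073; cosh(ωT) = 5.187990, sinh(ωT) = 5.090702
x(T) = p + (x₀−p)·cosh(ωT) + (ẋ₀/ω)·sinh(ωT) ⇒ p·(1 − cosh) = x(T) − x₀·cosh − (ẋ₀/ω)·sinh
numerator   = -0.0182 − (-0.1464)·5.187990 − (-0.2858/3.6810)·5.090702 = 1.136574
denominator = 1 − 5.187990 = -4.187990
p = 1.136574 / -4.187990 = -0.2714

p = -0.2714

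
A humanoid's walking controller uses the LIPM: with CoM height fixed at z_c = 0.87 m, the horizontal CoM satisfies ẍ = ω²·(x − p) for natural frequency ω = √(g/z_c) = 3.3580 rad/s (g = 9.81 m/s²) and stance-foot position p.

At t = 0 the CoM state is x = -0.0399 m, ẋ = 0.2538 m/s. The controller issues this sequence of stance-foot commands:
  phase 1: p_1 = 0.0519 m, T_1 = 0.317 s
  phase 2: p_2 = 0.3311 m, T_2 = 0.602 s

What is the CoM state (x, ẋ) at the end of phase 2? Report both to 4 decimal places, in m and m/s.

phase 1: p=0.0519, T=0.317, ωT=1.064486, cosh=1.622127, sinh=1.277222; start (x,ẋ)=(-0.039900, 0.253800) → end (x,ẋ)=(-0.000478, 0.017974)
phase 2: p=0.3311, T=0.602, ωT=2.021516, cosh=3.841108, sinh=3.708654; start (x,ẋ)=(-0.000478, 0.017974) → end (x,ẋ)=(-0.922676, -4.060319)

x = -0.9227, ẋ = -4.0603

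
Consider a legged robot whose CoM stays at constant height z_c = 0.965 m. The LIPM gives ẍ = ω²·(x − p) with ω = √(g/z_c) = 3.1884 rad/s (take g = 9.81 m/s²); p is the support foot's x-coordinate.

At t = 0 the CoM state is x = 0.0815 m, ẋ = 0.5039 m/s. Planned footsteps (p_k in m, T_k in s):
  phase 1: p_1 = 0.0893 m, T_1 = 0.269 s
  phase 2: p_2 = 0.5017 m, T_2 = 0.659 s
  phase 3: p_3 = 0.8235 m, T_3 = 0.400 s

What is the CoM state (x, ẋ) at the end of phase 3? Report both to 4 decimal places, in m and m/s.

phase 1: p=0.0893, T=0.269, ωT=0.857680, cosh=1.390914, sinh=0.966769; start (x,ẋ)=(0.081500, 0.503900) → end (x,ẋ)=(0.231241, 0.676839)
phase 2: p=0.5017, T=0.659, ωT=2.101156, cosh=4.148964, sinh=4.026649; start (x,ẋ)=(0.231241, 0.676839) → end (x,ẋ)=(0.234358, -0.664131)
phase 3: p=0.8235, T=0.400, ωT=1.275360, cosh=1.929660, sinh=1.650330; start (x,ẋ)=(0.234358, -0.664131) → end (x,ẋ)=(-0.657102, -4.381563)

x = -0.6571, ẋ = -4.3816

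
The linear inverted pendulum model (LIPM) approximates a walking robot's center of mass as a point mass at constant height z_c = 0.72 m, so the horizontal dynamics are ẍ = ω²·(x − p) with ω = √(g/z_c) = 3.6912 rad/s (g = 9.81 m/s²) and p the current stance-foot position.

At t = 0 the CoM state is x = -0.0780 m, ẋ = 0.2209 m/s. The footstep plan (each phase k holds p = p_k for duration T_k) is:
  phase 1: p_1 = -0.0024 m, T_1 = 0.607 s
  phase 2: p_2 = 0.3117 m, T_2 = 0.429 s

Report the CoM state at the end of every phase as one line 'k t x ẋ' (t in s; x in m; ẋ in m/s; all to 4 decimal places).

phase 1: p=-0.0024, T=0.607, ωT=2.240558, cosh=4.752489, sinh=4.646089; start (x,ẋ)=(-0.078000, 0.220900) → end (x,ẋ)=(-0.083643, -0.246688)
phase 2: p=0.3117, T=0.429, ωT=1.583525, cosh=2.538675, sinh=2.333424; start (x,ẋ)=(-0.083643, -0.246688) → end (x,ẋ)=(-0.847893, -4.031402)

1 0.6070 -0.0836 -0.2467
2 1.0360 -0.8479 -4.0314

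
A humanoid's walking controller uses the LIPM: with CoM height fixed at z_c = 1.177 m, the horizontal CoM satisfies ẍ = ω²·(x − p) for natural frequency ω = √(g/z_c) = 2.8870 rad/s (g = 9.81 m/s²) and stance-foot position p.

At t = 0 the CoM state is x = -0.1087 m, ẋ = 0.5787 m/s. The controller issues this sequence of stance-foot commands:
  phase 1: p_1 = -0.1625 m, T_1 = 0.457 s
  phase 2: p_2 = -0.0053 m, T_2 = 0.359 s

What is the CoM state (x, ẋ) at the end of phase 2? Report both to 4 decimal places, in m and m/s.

phase 1: p=-0.1625, T=0.457, ωT=1.319359, cosh=2.004165, sinh=1.736858; start (x,ẋ)=(-0.108700, 0.578700) → end (x,ẋ)=(0.293478, 1.429580)
phase 2: p=-0.0053, T=0.359, ωT=1.036433, cosh=1.586930, sinh=1.232213; start (x,ẋ)=(0.293478, 1.429580) → end (x,ẋ)=(1.079005, 3.331515)

x = 1.0790, ẋ = 3.3315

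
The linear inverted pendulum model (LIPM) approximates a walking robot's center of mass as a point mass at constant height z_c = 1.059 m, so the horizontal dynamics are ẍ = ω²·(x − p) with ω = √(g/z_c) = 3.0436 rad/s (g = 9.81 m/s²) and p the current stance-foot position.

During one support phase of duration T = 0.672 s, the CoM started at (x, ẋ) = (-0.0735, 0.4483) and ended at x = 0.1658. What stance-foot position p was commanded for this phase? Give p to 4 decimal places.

p = 0.0359

ωT = 3.0436·0.672 = 2.045299; cosh(ωT) = 3.930406, sinh(ωT) = 3.801065
x(T) = p + (x₀−p)·cosh(ωT) + (ẋ₀/ω)·sinh(ωT) ⇒ p·(1 − cosh) = x(T) − x₀·cosh − (ẋ₀/ω)·sinh
numerator   = 0.1658 − (-0.0735)·3.930406 − (0.4483/3.0436)·3.801065 = -0.105184
denominator = 1 − 3.930406 = -2.930406
p = -0.105184 / -2.930406 = 0.0359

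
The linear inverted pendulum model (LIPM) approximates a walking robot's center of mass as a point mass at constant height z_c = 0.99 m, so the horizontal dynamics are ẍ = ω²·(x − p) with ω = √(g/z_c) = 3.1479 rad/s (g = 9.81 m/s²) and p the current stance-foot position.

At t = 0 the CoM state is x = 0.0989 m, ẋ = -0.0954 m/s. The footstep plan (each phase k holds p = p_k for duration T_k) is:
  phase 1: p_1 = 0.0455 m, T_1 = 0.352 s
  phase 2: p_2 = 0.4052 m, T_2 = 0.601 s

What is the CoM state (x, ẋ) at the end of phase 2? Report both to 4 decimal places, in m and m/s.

x = -0.5807, ẋ = -2.9458

phase 1: p=0.0455, T=0.352, ωT=1.108061, cosh=1.679339, sinh=1.349141; start (x,ẋ)=(0.098900, -0.095400) → end (x,ẋ)=(0.094290, 0.066579)
phase 2: p=0.4052, T=0.601, ωT=1.891888, cosh=3.391332, sinh=3.240545; start (x,ẋ)=(0.094290, 0.066579) → end (x,ẋ)=(-0.580662, -2.945777)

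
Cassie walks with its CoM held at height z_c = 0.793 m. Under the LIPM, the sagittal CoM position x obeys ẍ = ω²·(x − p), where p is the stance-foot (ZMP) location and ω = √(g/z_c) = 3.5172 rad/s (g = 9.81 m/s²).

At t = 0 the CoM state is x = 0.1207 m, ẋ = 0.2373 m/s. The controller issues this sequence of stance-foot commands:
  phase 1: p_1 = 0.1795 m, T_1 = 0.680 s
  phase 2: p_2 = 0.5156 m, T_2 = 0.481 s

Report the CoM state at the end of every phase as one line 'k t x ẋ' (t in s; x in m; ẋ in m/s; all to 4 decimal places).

1 0.6800 0.2211 0.1870
2 1.1610 -0.1715 -2.1916

phase 1: p=0.1795, T=0.680, ωT=2.391696, cosh=5.511747, sinh=5.420272; start (x,ẋ)=(0.120700, 0.237300) → end (x,ẋ)=(0.221107, 0.186964)
phase 2: p=0.5156, T=0.481, ωT=1.691773, cosh=2.806646, sinh=2.622453; start (x,ẋ)=(0.221107, 0.186964) → end (x,ẋ)=(-0.171537, -2.191576)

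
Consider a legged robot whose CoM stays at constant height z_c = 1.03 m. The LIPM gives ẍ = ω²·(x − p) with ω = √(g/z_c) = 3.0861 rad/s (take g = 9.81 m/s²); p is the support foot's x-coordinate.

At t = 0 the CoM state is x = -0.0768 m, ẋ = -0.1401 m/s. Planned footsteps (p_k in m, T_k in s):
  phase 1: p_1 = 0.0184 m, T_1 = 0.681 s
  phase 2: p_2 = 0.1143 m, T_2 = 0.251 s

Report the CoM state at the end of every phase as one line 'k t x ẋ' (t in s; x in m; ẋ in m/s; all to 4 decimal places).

1 0.6810 -0.5597 -1.7651
2 0.9320 -1.2609 -4.0988

phase 1: p=0.0184, T=0.681, ωT=2.101634, cosh=4.150891, sinh=4.028634; start (x,ẋ)=(-0.076800, -0.140100) → end (x,ẋ)=(-0.559653, -1.765139)
phase 2: p=0.1143, T=0.251, ωT=0.774611, cosh=1.315316, sinh=0.854433; start (x,ẋ)=(-0.559653, -1.765139) → end (x,ẋ)=(-1.260866, -4.098838)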